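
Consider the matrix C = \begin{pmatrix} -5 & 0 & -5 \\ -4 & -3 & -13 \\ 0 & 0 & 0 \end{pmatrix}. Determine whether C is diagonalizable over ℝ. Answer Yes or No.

Characteristic polynomial: p(t) = t^3 + 8t^2 + 15t = t(t + 3)(t + 5).
All 3 eigenvalues are distinct, so C is diagonalizable.

Yes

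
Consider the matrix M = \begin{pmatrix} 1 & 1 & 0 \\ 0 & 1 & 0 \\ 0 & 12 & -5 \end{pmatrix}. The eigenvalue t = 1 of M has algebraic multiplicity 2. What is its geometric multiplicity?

1

M − 1I = [[0, 1, 0], [0, 0, 0], [0, 12, -6]].
This matrix has rank 2, so its null space has dimension 3 − 2 = 1.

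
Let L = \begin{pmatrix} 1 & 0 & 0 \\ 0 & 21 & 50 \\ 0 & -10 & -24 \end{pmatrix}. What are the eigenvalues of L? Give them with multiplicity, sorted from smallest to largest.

Characteristic polynomial: p(λ) = λ^3 + 2λ^2 - 7λ + 4 = (λ - 1)^2(λ + 4).
Roots (with multiplicity): -4, 1, 1.

-4, 1, 1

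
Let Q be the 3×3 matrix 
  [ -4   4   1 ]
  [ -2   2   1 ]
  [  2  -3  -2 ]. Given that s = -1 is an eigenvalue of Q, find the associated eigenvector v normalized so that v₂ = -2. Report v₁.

Q + 1I = [[-3, 4, 1], [-2, 3, 1], [2, -3, -1]].
Solving (Q + 1I)v = 0 gives the eigenspace spanned by (-2, -2, 2).
With v₂ = -2, v = (-2, -2, 2), so v₁ = -2.

-2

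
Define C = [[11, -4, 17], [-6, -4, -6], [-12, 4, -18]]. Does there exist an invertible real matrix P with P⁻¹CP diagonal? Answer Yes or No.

Yes

Characteristic polynomial: p(r) = r^3 + 11r^2 + 34r + 24 = (r + 1)(r + 4)(r + 6).
All 3 eigenvalues are distinct, so C is diagonalizable.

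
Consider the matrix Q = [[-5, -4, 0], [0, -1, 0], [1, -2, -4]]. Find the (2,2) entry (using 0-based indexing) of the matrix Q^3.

Characteristic polynomial: r^3 + 10r^2 + 29r + 20 = (r + 1)(r + 4)(r + 5), so the eigenvalues are -5, -4, -1.
r=-4: eigenvector (0, 0, 1).
r=-1: eigenvector (-1, 1, -1).
r=-5: eigenvector (-1, 0, 1).
P = [[0, -1, -1], [0, 1, 0], [1, -1, 1]], D = diag(-4, -1, -5), P⁻¹ = [[1, 2, 1], [0, 1, 0], [-1, -1, 0]].
Q³ = P·diag(-64, -1, -125)·P⁻¹ = [[-125, -124, 0], [0, -1, 0], [61, -2, -64]].
The requested entry is -64.

-64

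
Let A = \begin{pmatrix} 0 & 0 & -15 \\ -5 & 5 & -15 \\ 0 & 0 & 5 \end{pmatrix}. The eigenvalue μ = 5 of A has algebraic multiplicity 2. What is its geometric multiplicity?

2

A − 5I = [[-5, 0, -15], [-5, 0, -15], [0, 0, 0]].
This matrix has rank 1, so its null space has dimension 3 − 1 = 2.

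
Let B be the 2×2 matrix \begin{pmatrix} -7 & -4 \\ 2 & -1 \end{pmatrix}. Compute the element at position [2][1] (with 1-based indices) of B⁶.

-14896

Characteristic polynomial: λ^2 + 8λ + 15 = (λ + 3)(λ + 5), so the eigenvalues are -5, -3.
λ=-5: eigenvector (-2, 1).
λ=-3: eigenvector (-1, 1).
P = [[-2, -1], [1, 1]], D = diag(-5, -3), P⁻¹ = [[-1, -1], [1, 2]].
B⁶ = P·diag(15625, 729)·P⁻¹ = [[30521, 29792], [-14896, -14167]].
The requested entry is -14896.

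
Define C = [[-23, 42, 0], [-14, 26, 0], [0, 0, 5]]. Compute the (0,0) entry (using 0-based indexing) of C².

Characteristic polynomial: t^3 - 8t^2 + 5t + 50 = (t - 5)^2(t + 2), so the eigenvalues are -2, 5, 5.
t=-2: eigenvector (2, 1, 0).
t=5: eigenvector (0, 0, 1).
t=5: eigenvector (3, 2, 0).
P = [[2, 0, 3], [1, 0, 2], [0, 1, 0]], D = diag(-2, 5, 5), P⁻¹ = [[2, -3, 0], [0, 0, 1], [-1, 2, 0]].
C² = P·diag(4, 25, 25)·P⁻¹ = [[-59, 126, 0], [-42, 88, 0], [0, 0, 25]].
The requested entry is -59.

-59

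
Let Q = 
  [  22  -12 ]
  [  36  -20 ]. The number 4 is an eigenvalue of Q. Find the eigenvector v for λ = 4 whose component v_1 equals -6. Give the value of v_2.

-9

Q − 4I = [[18, -12], [36, -24]].
Solving (Q − 4I)v = 0 gives the eigenspace spanned by (-6, -9).
With v_1 = -6, v = (-6, -9), so v_2 = -9.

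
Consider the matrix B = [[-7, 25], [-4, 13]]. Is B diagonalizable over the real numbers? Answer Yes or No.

Characteristic polynomial: p(λ) = λ^2 - 6λ + 9 = (λ - 3)^2.
λ = 3 has algebraic multiplicity 2; rank(B − 3I) = 1, so geometric multiplicity = 1.
Geometric multiplicity < algebraic multiplicity, so B is not diagonalizable.

No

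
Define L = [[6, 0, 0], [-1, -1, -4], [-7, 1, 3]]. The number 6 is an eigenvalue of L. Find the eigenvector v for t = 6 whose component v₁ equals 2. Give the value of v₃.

-4

L − 6I = [[0, 0, 0], [-1, -7, -4], [-7, 1, -3]].
Solving (L − 6I)v = 0 gives the eigenspace spanned by (2, 2, -4).
With v₁ = 2, v = (2, 2, -4), so v₃ = -4.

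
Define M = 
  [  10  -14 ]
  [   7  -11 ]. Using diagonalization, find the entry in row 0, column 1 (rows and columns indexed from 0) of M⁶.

6734

Characteristic polynomial: t^2 + t - 12 = (t - 3)(t + 4), so the eigenvalues are -4, 3.
t=-4: eigenvector (1, 1).
t=3: eigenvector (-2, -1).
P = [[1, -2], [1, -1]], D = diag(-4, 3), P⁻¹ = [[-1, 2], [-1, 1]].
M⁶ = P·diag(4096, 729)·P⁻¹ = [[-2638, 6734], [-3367, 7463]].
The requested entry is 6734.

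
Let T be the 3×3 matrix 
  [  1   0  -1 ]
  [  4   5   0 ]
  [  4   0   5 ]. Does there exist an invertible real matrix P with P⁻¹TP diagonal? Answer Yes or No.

No

Characteristic polynomial: p(λ) = λ^3 - 11λ^2 + 39λ - 45 = (λ - 5)(λ - 3)^2.
λ = 3 has algebraic multiplicity 2; rank(T − 3I) = 2, so geometric multiplicity = 1.
Geometric multiplicity < algebraic multiplicity, so T is not diagonalizable.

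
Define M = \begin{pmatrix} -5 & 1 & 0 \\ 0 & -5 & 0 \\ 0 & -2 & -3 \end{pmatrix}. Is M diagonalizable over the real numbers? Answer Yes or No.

No

Characteristic polynomial: p(s) = s^3 + 13s^2 + 55s + 75 = (s + 3)(s + 5)^2.
s = -5 has algebraic multiplicity 2; rank(M + 5I) = 2, so geometric multiplicity = 1.
Geometric multiplicity < algebraic multiplicity, so M is not diagonalizable.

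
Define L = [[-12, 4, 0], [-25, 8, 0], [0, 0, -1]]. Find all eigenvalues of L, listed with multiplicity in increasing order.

Characteristic polynomial: p(r) = r^3 + 5r^2 + 8r + 4 = (r + 1)(r + 2)^2.
Roots (with multiplicity): -2, -2, -1.

-2, -2, -1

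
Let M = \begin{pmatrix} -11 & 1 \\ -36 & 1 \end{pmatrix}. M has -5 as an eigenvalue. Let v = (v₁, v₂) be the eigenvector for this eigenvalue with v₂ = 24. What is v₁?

4

M + 5I = [[-6, 1], [-36, 6]].
Solving (M + 5I)v = 0 gives the eigenspace spanned by (4, 24).
With v₂ = 24, v = (4, 24), so v₁ = 4.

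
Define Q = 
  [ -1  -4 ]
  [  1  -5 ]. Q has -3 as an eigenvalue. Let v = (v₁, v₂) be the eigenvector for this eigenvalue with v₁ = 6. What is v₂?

Q + 3I = [[2, -4], [1, -2]].
Solving (Q + 3I)v = 0 gives the eigenspace spanned by (6, 3).
With v₁ = 6, v = (6, 3), so v₂ = 3.

3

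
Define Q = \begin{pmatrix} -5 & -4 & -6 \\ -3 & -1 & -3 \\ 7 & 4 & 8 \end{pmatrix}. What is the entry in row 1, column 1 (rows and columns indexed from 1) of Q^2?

-5

Characteristic polynomial: μ^3 - 2μ^2 - μ + 2 = (μ - 2)(μ - 1)(μ + 1), so the eigenvalues are -1, 1, 2.
μ=2: eigenvector (-2, -1, 3).
μ=-1: eigenvector (2, 1, -2).
μ=1: eigenvector (1, 0, -1).
P = [[-2, 2, 1], [-1, 1, 0], [3, -2, -1]], D = diag(2, -1, 1), P⁻¹ = [[1, 0, 1], [1, 1, 1], [1, -2, 0]].
Q² = P·diag(4, 1, 1)·P⁻¹ = [[-5, 0, -6], [-3, 1, -3], [9, 0, 10]].
The requested entry is -5.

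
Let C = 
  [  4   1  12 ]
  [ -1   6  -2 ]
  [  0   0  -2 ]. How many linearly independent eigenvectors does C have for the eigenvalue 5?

C − 5I = [[-1, 1, 12], [-1, 1, -2], [0, 0, -7]].
This matrix has rank 2, so its null space has dimension 3 − 2 = 1.

1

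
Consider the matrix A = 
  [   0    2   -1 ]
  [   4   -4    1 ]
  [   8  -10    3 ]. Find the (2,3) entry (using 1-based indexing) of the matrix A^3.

7

Characteristic polynomial: t^3 + t^2 - 2t = t(t - 1)(t + 2), so the eigenvalues are -2, 0, 1.
t=0: eigenvector (1, 2, 4).
t=1: eigenvector (-1, -1, -1).
t=-2: eigenvector (0, 1, 2).
P = [[1, -1, 0], [2, -1, 1], [4, -1, 2]], D = diag(0, 1, -2), P⁻¹ = [[1, -2, 1], [0, -2, 1], [-2, 3, -1]].
A³ = P·diag(0, 1, -8)·P⁻¹ = [[0, 2, -1], [16, -22, 7], [32, -46, 15]].
The requested entry is 7.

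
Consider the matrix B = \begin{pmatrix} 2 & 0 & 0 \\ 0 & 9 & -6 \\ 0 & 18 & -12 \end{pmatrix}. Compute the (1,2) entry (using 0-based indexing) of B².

Characteristic polynomial: s^3 + s^2 - 6s = s(s - 2)(s + 3), so the eigenvalues are -3, 0, 2.
s=2: eigenvector (1, 0, 0).
s=-3: eigenvector (0, 1, 2).
s=0: eigenvector (0, -2, -3).
P = [[1, 0, 0], [0, 1, -2], [0, 2, -3]], D = diag(2, -3, 0), P⁻¹ = [[1, 0, 0], [0, -3, 2], [0, -2, 1]].
B² = P·diag(4, 9, 0)·P⁻¹ = [[4, 0, 0], [0, -27, 18], [0, -54, 36]].
The requested entry is 18.

18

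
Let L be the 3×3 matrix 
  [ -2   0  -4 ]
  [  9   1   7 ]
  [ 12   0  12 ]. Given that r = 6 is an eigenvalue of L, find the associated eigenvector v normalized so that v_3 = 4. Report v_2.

2

L − 6I = [[-8, 0, -4], [9, -5, 7], [12, 0, 6]].
Solving (L − 6I)v = 0 gives the eigenspace spanned by (-2, 2, 4).
With v_3 = 4, v = (-2, 2, 4), so v_2 = 2.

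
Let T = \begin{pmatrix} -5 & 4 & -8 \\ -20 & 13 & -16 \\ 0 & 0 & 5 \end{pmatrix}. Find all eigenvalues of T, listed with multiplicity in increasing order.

3, 5, 5

Characteristic polynomial: p(μ) = μ^3 - 13μ^2 + 55μ - 75 = (μ - 5)^2(μ - 3).
Roots (with multiplicity): 3, 5, 5.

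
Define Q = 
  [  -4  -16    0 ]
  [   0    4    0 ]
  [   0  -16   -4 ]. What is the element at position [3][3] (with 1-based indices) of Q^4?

256

Characteristic polynomial: r^3 + 4r^2 - 16r - 64 = (r - 4)(r + 4)^2, so the eigenvalues are -4, -4, 4.
r=-4: eigenvector (1, 0, 0).
r=4: eigenvector (-2, 1, -2).
r=-4: eigenvector (0, 0, 1).
P = [[1, -2, 0], [0, 1, 0], [0, -2, 1]], D = diag(-4, 4, -4), P⁻¹ = [[1, 2, 0], [0, 1, 0], [0, 2, 1]].
Q⁴ = P·diag(256, 256, 256)·P⁻¹ = [[256, 0, 0], [0, 256, 0], [0, 0, 256]].
The requested entry is 256.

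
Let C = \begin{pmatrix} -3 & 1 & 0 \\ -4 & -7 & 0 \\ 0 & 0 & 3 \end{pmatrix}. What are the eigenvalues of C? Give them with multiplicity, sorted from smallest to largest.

-5, -5, 3

Characteristic polynomial: p(λ) = λ^3 + 7λ^2 - 5λ - 75 = (λ - 3)(λ + 5)^2.
Roots (with multiplicity): -5, -5, 3.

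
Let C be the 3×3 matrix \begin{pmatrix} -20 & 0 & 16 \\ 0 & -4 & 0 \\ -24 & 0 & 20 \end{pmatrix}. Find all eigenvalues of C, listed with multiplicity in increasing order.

Characteristic polynomial: p(μ) = μ^3 + 4μ^2 - 16μ - 64 = (μ - 4)(μ + 4)^2.
Roots (with multiplicity): -4, -4, 4.

-4, -4, 4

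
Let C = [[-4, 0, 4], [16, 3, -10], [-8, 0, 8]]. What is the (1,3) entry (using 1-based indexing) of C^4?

Characteristic polynomial: μ^3 - 7μ^2 + 12μ = μ(μ - 4)(μ - 3), so the eigenvalues are 0, 3, 4.
μ=0: eigenvector (1, -2, 1).
μ=4: eigenvector (1, -4, 2).
μ=3: eigenvector (0, 1, 0).
P = [[1, 1, 0], [-2, -4, 1], [1, 2, 0]], D = diag(0, 4, 3), P⁻¹ = [[2, 0, -1], [-1, 0, 1], [0, 1, 2]].
C⁴ = P·diag(0, 256, 81)·P⁻¹ = [[-256, 0, 256], [1024, 81, -862], [-512, 0, 512]].
The requested entry is 256.

256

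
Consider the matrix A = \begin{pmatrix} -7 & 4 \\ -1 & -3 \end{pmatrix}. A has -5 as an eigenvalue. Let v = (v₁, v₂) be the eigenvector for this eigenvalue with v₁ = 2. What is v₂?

A + 5I = [[-2, 4], [-1, 2]].
Solving (A + 5I)v = 0 gives the eigenspace spanned by (2, 1).
With v₁ = 2, v = (2, 1), so v₂ = 1.

1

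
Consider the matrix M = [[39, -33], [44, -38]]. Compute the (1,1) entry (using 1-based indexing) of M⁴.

Characteristic polynomial: μ^2 - μ - 30 = (μ - 6)(μ + 5), so the eigenvalues are -5, 6.
μ=6: eigenvector (1, 1).
μ=-5: eigenvector (-3, -4).
P = [[1, -3], [1, -4]], D = diag(6, -5), P⁻¹ = [[4, -3], [1, -1]].
M⁴ = P·diag(1296, 625)·P⁻¹ = [[3309, -2013], [2684, -1388]].
The requested entry is 3309.

3309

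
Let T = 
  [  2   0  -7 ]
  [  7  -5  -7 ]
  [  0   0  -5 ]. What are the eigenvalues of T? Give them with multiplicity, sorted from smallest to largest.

-5, -5, 2

Characteristic polynomial: p(λ) = λ^3 + 8λ^2 + 5λ - 50 = (λ - 2)(λ + 5)^2.
Roots (with multiplicity): -5, -5, 2.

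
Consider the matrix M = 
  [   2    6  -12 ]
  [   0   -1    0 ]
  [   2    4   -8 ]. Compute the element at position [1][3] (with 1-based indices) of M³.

Characteristic polynomial: λ^3 + 7λ^2 + 14λ + 8 = (λ + 1)(λ + 2)(λ + 4), so the eigenvalues are -4, -2, -1.
λ=-2: eigenvector (3, 0, 1).
λ=-1: eigenvector (-2, 1, 0).
λ=-4: eigenvector (2, 0, 1).
P = [[3, -2, 2], [0, 1, 0], [1, 0, 1]], D = diag(-2, -1, -4), P⁻¹ = [[1, 2, -2], [0, 1, 0], [-1, -2, 3]].
M³ = P·diag(-8, -1, -64)·P⁻¹ = [[104, 210, -336], [0, -1, 0], [56, 112, -176]].
The requested entry is -336.

-336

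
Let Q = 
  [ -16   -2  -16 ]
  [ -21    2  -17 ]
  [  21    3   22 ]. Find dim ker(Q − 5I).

Q − 5I = [[-21, -2, -16], [-21, -3, -17], [21, 3, 17]].
This matrix has rank 2, so its null space has dimension 3 − 2 = 1.

1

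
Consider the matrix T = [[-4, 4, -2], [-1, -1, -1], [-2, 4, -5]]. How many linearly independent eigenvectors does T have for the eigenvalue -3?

T + 3I = [[-1, 4, -2], [-1, 2, -1], [-2, 4, -2]].
This matrix has rank 2, so its null space has dimension 3 − 2 = 1.

1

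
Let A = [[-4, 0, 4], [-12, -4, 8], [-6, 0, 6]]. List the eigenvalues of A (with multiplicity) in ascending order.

Characteristic polynomial: p(r) = r^3 + 2r^2 - 8r = r(r - 2)(r + 4).
Roots (with multiplicity): -4, 0, 2.

-4, 0, 2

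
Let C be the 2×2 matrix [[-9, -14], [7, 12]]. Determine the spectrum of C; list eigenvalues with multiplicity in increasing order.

-2, 5

Characteristic polynomial: p(μ) = μ^2 - 3μ - 10 = (μ - 5)(μ + 2).
Roots (with multiplicity): -2, 5.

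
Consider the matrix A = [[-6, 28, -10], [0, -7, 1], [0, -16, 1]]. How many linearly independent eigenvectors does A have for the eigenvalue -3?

A + 3I = [[-3, 28, -10], [0, -4, 1], [0, -16, 4]].
This matrix has rank 2, so its null space has dimension 3 − 2 = 1.

1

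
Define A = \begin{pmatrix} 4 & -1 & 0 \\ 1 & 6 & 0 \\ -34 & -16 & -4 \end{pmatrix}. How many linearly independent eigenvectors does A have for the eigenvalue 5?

A − 5I = [[-1, -1, 0], [1, 1, 0], [-34, -16, -9]].
This matrix has rank 2, so its null space has dimension 3 − 2 = 1.

1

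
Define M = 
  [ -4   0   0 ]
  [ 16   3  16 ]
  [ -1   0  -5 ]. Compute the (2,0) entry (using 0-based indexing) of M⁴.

Characteristic polynomial: λ^3 + 6λ^2 - 7λ - 60 = (λ - 3)(λ + 4)(λ + 5), so the eigenvalues are -5, -4, 3.
λ=-5: eigenvector (0, -2, 1).
λ=3: eigenvector (0, 1, 0).
λ=-4: eigenvector (1, 0, -1).
P = [[0, 0, 1], [-2, 1, 0], [1, 0, -1]], D = diag(-5, 3, -4), P⁻¹ = [[1, 0, 1], [2, 1, 2], [1, 0, 0]].
M⁴ = P·diag(625, 81, 256)·P⁻¹ = [[256, 0, 0], [-1088, 81, -1088], [369, 0, 625]].
The requested entry is 369.

369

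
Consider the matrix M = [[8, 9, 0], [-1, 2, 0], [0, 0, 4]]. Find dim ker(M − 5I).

1

M − 5I = [[3, 9, 0], [-1, -3, 0], [0, 0, -1]].
This matrix has rank 2, so its null space has dimension 3 − 2 = 1.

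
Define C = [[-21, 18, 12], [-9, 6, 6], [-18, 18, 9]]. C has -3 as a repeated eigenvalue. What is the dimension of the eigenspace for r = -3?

2

C + 3I = [[-18, 18, 12], [-9, 9, 6], [-18, 18, 12]].
This matrix has rank 1, so its null space has dimension 3 − 1 = 2.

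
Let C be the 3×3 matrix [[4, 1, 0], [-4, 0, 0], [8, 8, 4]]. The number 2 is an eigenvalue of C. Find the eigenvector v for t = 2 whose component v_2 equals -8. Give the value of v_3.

16

C − 2I = [[2, 1, 0], [-4, -2, 0], [8, 8, 2]].
Solving (C − 2I)v = 0 gives the eigenspace spanned by (4, -8, 16).
With v_2 = -8, v = (4, -8, 16), so v_3 = 16.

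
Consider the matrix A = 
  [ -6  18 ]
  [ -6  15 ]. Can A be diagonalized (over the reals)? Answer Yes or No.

Characteristic polynomial: p(μ) = μ^2 - 9μ + 18 = (μ - 6)(μ - 3).
All 2 eigenvalues are distinct, so A is diagonalizable.

Yes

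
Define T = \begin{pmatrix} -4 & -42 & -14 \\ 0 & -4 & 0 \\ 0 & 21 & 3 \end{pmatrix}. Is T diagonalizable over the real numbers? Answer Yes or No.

Yes

Characteristic polynomial: p(λ) = λ^3 + 5λ^2 - 8λ - 48 = (λ - 3)(λ + 4)^2.
λ = -4 has algebraic multiplicity 2; rank(T + 4I) = 1, so geometric multiplicity = 2.
Every eigenvalue has geometric = algebraic multiplicity, so T is diagonalizable.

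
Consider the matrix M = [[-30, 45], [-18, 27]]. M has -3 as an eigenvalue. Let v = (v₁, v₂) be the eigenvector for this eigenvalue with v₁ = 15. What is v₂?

M + 3I = [[-27, 45], [-18, 30]].
Solving (M + 3I)v = 0 gives the eigenspace spanned by (15, 9).
With v₁ = 15, v = (15, 9), so v₂ = 9.

9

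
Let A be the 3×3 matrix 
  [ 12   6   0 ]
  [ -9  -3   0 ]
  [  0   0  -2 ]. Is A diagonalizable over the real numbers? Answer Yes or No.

Yes

Characteristic polynomial: p(λ) = λ^3 - 7λ^2 + 36 = (λ - 6)(λ - 3)(λ + 2).
All 3 eigenvalues are distinct, so A is diagonalizable.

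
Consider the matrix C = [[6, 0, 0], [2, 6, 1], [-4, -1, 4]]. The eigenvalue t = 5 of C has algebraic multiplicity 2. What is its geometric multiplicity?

C − 5I = [[1, 0, 0], [2, 1, 1], [-4, -1, -1]].
This matrix has rank 2, so its null space has dimension 3 − 2 = 1.

1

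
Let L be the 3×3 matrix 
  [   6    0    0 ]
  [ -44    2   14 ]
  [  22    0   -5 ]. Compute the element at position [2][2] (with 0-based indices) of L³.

Characteristic polynomial: r^3 - 3r^2 - 28r + 60 = (r - 6)(r - 2)(r + 5), so the eigenvalues are -5, 2, 6.
r=6: eigenvector (1, -4, 2).
r=2: eigenvector (0, 1, 0).
r=-5: eigenvector (0, -2, 1).
P = [[1, 0, 0], [-4, 1, -2], [2, 0, 1]], D = diag(6, 2, -5), P⁻¹ = [[1, 0, 0], [0, 1, 2], [-2, 0, 1]].
L³ = P·diag(216, 8, -125)·P⁻¹ = [[216, 0, 0], [-1364, 8, 266], [682, 0, -125]].
The requested entry is -125.

-125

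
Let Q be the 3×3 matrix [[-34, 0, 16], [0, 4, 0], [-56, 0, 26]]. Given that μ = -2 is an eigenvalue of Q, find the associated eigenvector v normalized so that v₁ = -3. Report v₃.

-6

Q + 2I = [[-32, 0, 16], [0, 6, 0], [-56, 0, 28]].
Solving (Q + 2I)v = 0 gives the eigenspace spanned by (-3, 0, -6).
With v₁ = -3, v = (-3, 0, -6), so v₃ = -6.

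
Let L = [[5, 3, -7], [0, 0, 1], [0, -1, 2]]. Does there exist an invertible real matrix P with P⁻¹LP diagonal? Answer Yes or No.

No

Characteristic polynomial: p(t) = t^3 - 7t^2 + 11t - 5 = (t - 5)(t - 1)^2.
t = 1 has algebraic multiplicity 2; rank(L − 1I) = 2, so geometric multiplicity = 1.
Geometric multiplicity < algebraic multiplicity, so L is not diagonalizable.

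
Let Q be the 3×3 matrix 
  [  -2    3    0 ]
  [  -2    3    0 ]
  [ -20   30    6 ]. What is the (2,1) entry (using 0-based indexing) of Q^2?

210

Characteristic polynomial: t^3 - 7t^2 + 6t = t(t - 6)(t - 1), so the eigenvalues are 0, 1, 6.
t=0: eigenvector (3, 2, 0).
t=1: eigenvector (1, 1, -2).
t=6: eigenvector (0, 0, 1).
P = [[3, 1, 0], [2, 1, 0], [0, -2, 1]], D = diag(0, 1, 6), P⁻¹ = [[1, -1, 0], [-2, 3, 0], [-4, 6, 1]].
Q² = P·diag(0, 1, 36)·P⁻¹ = [[-2, 3, 0], [-2, 3, 0], [-140, 210, 36]].
The requested entry is 210.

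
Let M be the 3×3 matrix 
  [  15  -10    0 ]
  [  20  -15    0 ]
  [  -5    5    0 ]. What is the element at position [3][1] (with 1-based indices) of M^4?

Characteristic polynomial: r^3 - 25r = r(r - 5)(r + 5), so the eigenvalues are -5, 0, 5.
r=-5: eigenvector (1, 2, -1).
r=5: eigenvector (-1, -1, 0).
r=0: eigenvector (0, 0, 1).
P = [[1, -1, 0], [2, -1, 0], [-1, 0, 1]], D = diag(-5, 5, 0), P⁻¹ = [[-1, 1, 0], [-2, 1, 0], [-1, 1, 1]].
M⁴ = P·diag(625, 625, 0)·P⁻¹ = [[625, 0, 0], [0, 625, 0], [625, -625, 0]].
The requested entry is 625.

625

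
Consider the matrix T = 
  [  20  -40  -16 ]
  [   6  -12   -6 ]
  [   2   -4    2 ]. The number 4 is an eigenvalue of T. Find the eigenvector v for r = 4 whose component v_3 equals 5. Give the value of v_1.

5

T − 4I = [[16, -40, -16], [6, -16, -6], [2, -4, -2]].
Solving (T − 4I)v = 0 gives the eigenspace spanned by (5, 0, 5).
With v_3 = 5, v = (5, 0, 5), so v_1 = 5.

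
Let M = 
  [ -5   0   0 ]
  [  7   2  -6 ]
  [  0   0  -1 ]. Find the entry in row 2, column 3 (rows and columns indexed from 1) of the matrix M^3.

Characteristic polynomial: s^3 + 4s^2 - 7s - 10 = (s - 2)(s + 1)(s + 5), so the eigenvalues are -5, -1, 2.
s=-5: eigenvector (1, -1, 0).
s=2: eigenvector (0, 1, 0).
s=-1: eigenvector (0, 2, 1).
P = [[1, 0, 0], [-1, 1, 2], [0, 0, 1]], D = diag(-5, 2, -1), P⁻¹ = [[1, 0, 0], [1, 1, -2], [0, 0, 1]].
M³ = P·diag(-125, 8, -1)·P⁻¹ = [[-125, 0, 0], [133, 8, -18], [0, 0, -1]].
The requested entry is -18.

-18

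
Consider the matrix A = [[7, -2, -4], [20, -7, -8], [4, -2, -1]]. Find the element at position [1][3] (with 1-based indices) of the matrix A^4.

-80

Characteristic polynomial: s^3 + s^2 - 9s - 9 = (s - 3)(s + 1)(s + 3), so the eigenvalues are -3, -1, 3.
s=-1: eigenvector (1, 2, 1).
s=-3: eigenvector (1, 3, 1).
s=3: eigenvector (1, 2, 0).
P = [[1, 1, 1], [2, 3, 2], [1, 1, 0]], D = diag(-1, -3, 3), P⁻¹ = [[2, -1, 1], [-2, 1, 0], [1, 0, -1]].
A⁴ = P·diag(1, 81, 81)·P⁻¹ = [[-79, 80, -80], [-320, 241, -160], [-160, 80, 1]].
The requested entry is -80.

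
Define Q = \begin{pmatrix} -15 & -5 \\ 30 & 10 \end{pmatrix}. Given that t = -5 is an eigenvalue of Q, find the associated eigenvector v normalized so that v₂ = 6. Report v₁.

-3

Q + 5I = [[-10, -5], [30, 15]].
Solving (Q + 5I)v = 0 gives the eigenspace spanned by (-3, 6).
With v₂ = 6, v = (-3, 6), so v₁ = -3.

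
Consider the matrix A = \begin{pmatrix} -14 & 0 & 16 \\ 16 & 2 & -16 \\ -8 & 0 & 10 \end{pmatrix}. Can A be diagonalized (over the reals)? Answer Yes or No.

Yes

Characteristic polynomial: p(λ) = λ^3 + 2λ^2 - 20λ + 24 = (λ - 2)^2(λ + 6).
λ = 2 has algebraic multiplicity 2; rank(A − 2I) = 1, so geometric multiplicity = 2.
Every eigenvalue has geometric = algebraic multiplicity, so A is diagonalizable.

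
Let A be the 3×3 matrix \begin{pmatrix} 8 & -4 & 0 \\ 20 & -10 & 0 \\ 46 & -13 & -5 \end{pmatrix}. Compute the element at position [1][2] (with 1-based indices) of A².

8

Characteristic polynomial: μ^3 + 7μ^2 + 10μ = μ(μ + 2)(μ + 5), so the eigenvalues are -5, -2, 0.
μ=0: eigenvector (1, 2, 4).
μ=-2: eigenvector (2, 5, 9).
μ=-5: eigenvector (0, 0, 1).
P = [[1, 2, 0], [2, 5, 0], [4, 9, 1]], D = diag(0, -2, -5), P⁻¹ = [[5, -2, 0], [-2, 1, 0], [-2, -1, 1]].
A² = P·diag(0, 4, 25)·P⁻¹ = [[-16, 8, 0], [-40, 20, 0], [-122, 11, 25]].
The requested entry is 8.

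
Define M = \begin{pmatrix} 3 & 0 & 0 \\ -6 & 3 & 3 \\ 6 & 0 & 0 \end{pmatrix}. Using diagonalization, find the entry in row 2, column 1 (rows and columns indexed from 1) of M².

-18

Characteristic polynomial: r^3 - 6r^2 + 9r = r(r - 3)^2, so the eigenvalues are 0, 3, 3.
r=3: eigenvector (1, 0, 2).
r=0: eigenvector (0, -1, 1).
r=3: eigenvector (-2, 1, -4).
P = [[1, 0, -2], [0, -1, 1], [2, 1, -4]], D = diag(3, 0, 3), P⁻¹ = [[-3, 2, 2], [-2, 0, 1], [-2, 1, 1]].
M² = P·diag(9, 0, 9)·P⁻¹ = [[9, 0, 0], [-18, 9, 9], [18, 0, 0]].
The requested entry is -18.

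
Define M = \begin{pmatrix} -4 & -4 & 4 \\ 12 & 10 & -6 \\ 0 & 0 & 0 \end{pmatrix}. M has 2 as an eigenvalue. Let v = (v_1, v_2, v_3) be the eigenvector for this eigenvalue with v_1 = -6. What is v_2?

M − 2I = [[-6, -4, 4], [12, 8, -6], [0, 0, -2]].
Solving (M − 2I)v = 0 gives the eigenspace spanned by (-6, 9, 0).
With v_1 = -6, v = (-6, 9, 0), so v_2 = 9.

9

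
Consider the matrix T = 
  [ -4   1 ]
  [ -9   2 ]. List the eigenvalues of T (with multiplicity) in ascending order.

Characteristic polynomial: p(s) = s^2 + 2s + 1 = (s + 1)^2.
Roots (with multiplicity): -1, -1.

-1, -1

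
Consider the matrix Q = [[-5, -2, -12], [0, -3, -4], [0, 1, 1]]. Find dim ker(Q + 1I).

1

Q + 1I = [[-4, -2, -12], [0, -2, -4], [0, 1, 2]].
This matrix has rank 2, so its null space has dimension 3 − 2 = 1.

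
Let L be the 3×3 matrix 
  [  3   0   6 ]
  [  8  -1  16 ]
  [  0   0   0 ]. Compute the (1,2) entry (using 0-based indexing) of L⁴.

320

Characteristic polynomial: s^3 - 2s^2 - 3s = s(s - 3)(s + 1), so the eigenvalues are -1, 0, 3.
s=-1: eigenvector (0, 1, 0).
s=3: eigenvector (1, 2, 0).
s=0: eigenvector (-2, 0, 1).
P = [[0, 1, -2], [1, 2, 0], [0, 0, 1]], D = diag(-1, 3, 0), P⁻¹ = [[-2, 1, -4], [1, 0, 2], [0, 0, 1]].
L⁴ = P·diag(1, 81, 0)·P⁻¹ = [[81, 0, 162], [160, 1, 320], [0, 0, 0]].
The requested entry is 320.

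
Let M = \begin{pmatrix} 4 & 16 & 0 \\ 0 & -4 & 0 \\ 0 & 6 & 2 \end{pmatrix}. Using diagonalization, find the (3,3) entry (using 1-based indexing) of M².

4

Characteristic polynomial: r^3 - 2r^2 - 16r + 32 = (r - 4)(r - 2)(r + 4), so the eigenvalues are -4, 2, 4.
r=4: eigenvector (1, 0, 0).
r=2: eigenvector (0, 0, 1).
r=-4: eigenvector (-2, 1, -1).
P = [[1, 0, -2], [0, 0, 1], [0, 1, -1]], D = diag(4, 2, -4), P⁻¹ = [[1, 2, 0], [0, 1, 1], [0, 1, 0]].
M² = P·diag(16, 4, 16)·P⁻¹ = [[16, 0, 0], [0, 16, 0], [0, -12, 4]].
The requested entry is 4.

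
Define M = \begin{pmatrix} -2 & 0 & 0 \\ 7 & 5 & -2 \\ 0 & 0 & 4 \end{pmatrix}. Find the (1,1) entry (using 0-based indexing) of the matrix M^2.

25

Characteristic polynomial: λ^3 - 7λ^2 + 2λ + 40 = (λ - 5)(λ - 4)(λ + 2), so the eigenvalues are -2, 4, 5.
λ=4: eigenvector (0, 2, 1).
λ=5: eigenvector (0, 1, 0).
λ=-2: eigenvector (1, -1, 0).
P = [[0, 0, 1], [2, 1, -1], [1, 0, 0]], D = diag(4, 5, -2), P⁻¹ = [[0, 0, 1], [1, 1, -2], [1, 0, 0]].
M² = P·diag(16, 25, 4)·P⁻¹ = [[4, 0, 0], [21, 25, -18], [0, 0, 16]].
The requested entry is 25.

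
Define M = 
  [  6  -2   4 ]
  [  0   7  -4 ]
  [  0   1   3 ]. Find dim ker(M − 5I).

M − 5I = [[1, -2, 4], [0, 2, -4], [0, 1, -2]].
This matrix has rank 2, so its null space has dimension 3 − 2 = 1.

1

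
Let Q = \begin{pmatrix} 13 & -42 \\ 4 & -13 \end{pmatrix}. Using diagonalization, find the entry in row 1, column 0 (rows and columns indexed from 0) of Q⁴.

Characteristic polynomial: s^2 - 1 = (s - 1)(s + 1), so the eigenvalues are -1, 1.
s=-1: eigenvector (3, 1).
s=1: eigenvector (7, 2).
P = [[3, 7], [1, 2]], D = diag(-1, 1), P⁻¹ = [[-2, 7], [1, -3]].
Q⁴ = P·diag(1, 1)·P⁻¹ = [[1, 0], [0, 1]].
The requested entry is 0.

0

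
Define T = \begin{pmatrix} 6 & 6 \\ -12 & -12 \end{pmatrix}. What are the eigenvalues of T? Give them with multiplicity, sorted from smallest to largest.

Characteristic polynomial: p(s) = s^2 + 6s = s(s + 6).
Roots (with multiplicity): -6, 0.

-6, 0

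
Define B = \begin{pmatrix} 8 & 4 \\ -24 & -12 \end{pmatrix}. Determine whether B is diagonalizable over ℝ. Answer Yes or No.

Characteristic polynomial: p(r) = r^2 + 4r = r(r + 4).
All 2 eigenvalues are distinct, so B is diagonalizable.

Yes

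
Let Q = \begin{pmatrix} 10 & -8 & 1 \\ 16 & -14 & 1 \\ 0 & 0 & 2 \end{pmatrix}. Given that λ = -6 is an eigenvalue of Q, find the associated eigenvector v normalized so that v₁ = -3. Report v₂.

Q + 6I = [[16, -8, 1], [16, -8, 1], [0, 0, 8]].
Solving (Q + 6I)v = 0 gives the eigenspace spanned by (-3, -6, 0).
With v₁ = -3, v = (-3, -6, 0), so v₂ = -6.

-6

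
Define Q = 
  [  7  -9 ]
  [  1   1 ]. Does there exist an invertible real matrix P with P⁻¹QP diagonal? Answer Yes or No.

Characteristic polynomial: p(λ) = λ^2 - 8λ + 16 = (λ - 4)^2.
λ = 4 has algebraic multiplicity 2; rank(Q − 4I) = 1, so geometric multiplicity = 1.
Geometric multiplicity < algebraic multiplicity, so Q is not diagonalizable.

No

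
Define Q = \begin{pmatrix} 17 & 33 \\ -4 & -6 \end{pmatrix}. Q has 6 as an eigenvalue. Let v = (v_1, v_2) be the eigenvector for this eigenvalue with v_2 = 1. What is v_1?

-3

Q − 6I = [[11, 33], [-4, -12]].
Solving (Q − 6I)v = 0 gives the eigenspace spanned by (-3, 1).
With v_2 = 1, v = (-3, 1), so v_1 = -3.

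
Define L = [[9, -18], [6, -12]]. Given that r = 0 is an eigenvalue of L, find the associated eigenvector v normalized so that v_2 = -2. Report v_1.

-4

L = [[9, -18], [6, -12]].
Solving (L)v = 0 gives the eigenspace spanned by (-4, -2).
With v_2 = -2, v = (-4, -2), so v_1 = -4.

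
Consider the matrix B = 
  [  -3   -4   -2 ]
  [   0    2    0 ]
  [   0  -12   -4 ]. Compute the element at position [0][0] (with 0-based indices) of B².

9

Characteristic polynomial: r^3 + 5r^2 - 2r - 24 = (r - 2)(r + 3)(r + 4), so the eigenvalues are -4, -3, 2.
r=-3: eigenvector (1, 0, 0).
r=-4: eigenvector (2, 0, 1).
r=2: eigenvector (0, 1, -2).
P = [[1, 2, 0], [0, 0, 1], [0, 1, -2]], D = diag(-3, -4, 2), P⁻¹ = [[1, -4, -2], [0, 2, 1], [0, 1, 0]].
B² = P·diag(9, 16, 4)·P⁻¹ = [[9, 28, 14], [0, 4, 0], [0, 24, 16]].
The requested entry is 9.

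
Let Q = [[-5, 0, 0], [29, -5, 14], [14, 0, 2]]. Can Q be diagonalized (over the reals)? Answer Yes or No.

No

Characteristic polynomial: p(s) = s^3 + 8s^2 + 5s - 50 = (s - 2)(s + 5)^2.
s = -5 has algebraic multiplicity 2; rank(Q + 5I) = 2, so geometric multiplicity = 1.
Geometric multiplicity < algebraic multiplicity, so Q is not diagonalizable.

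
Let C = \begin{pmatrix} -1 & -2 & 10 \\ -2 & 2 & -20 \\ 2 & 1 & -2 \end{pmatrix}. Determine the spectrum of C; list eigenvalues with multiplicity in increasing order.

-2, -2, 3

Characteristic polynomial: p(λ) = λ^3 + λ^2 - 8λ - 12 = (λ - 3)(λ + 2)^2.
Roots (with multiplicity): -2, -2, 3.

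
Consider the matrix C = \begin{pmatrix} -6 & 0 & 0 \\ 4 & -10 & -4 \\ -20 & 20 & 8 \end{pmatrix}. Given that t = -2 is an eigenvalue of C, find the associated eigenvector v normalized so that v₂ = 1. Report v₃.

-2

C + 2I = [[-4, 0, 0], [4, -8, -4], [-20, 20, 10]].
Solving (C + 2I)v = 0 gives the eigenspace spanned by (0, 1, -2).
With v₂ = 1, v = (0, 1, -2), so v₃ = -2.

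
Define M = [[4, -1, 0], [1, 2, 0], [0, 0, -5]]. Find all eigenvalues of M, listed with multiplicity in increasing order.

-5, 3, 3

Characteristic polynomial: p(s) = s^3 - s^2 - 21s + 45 = (s - 3)^2(s + 5).
Roots (with multiplicity): -5, 3, 3.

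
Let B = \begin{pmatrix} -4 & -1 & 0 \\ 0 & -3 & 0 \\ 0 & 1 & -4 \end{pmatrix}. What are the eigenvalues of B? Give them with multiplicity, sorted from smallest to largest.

Characteristic polynomial: p(r) = r^3 + 11r^2 + 40r + 48 = (r + 3)(r + 4)^2.
Roots (with multiplicity): -4, -4, -3.

-4, -4, -3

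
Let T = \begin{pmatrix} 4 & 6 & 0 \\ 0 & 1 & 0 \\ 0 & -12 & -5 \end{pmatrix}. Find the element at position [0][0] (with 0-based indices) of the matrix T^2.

16

Characteristic polynomial: λ^3 - 21λ + 20 = (λ - 4)(λ - 1)(λ + 5), so the eigenvalues are -5, 1, 4.
λ=4: eigenvector (1, 0, 0).
λ=1: eigenvector (-2, 1, -2).
λ=-5: eigenvector (0, 0, 1).
P = [[1, -2, 0], [0, 1, 0], [0, -2, 1]], D = diag(4, 1, -5), P⁻¹ = [[1, 2, 0], [0, 1, 0], [0, 2, 1]].
T² = P·diag(16, 1, 25)·P⁻¹ = [[16, 30, 0], [0, 1, 0], [0, 48, 25]].
The requested entry is 16.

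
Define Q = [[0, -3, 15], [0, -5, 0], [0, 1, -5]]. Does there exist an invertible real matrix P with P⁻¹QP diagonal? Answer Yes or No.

Characteristic polynomial: p(λ) = λ^3 + 10λ^2 + 25λ = λ(λ + 5)^2.
λ = -5 has algebraic multiplicity 2; rank(Q + 5I) = 2, so geometric multiplicity = 1.
Geometric multiplicity < algebraic multiplicity, so Q is not diagonalizable.

No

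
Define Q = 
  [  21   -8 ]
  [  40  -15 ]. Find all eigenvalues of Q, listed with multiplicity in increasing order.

Characteristic polynomial: p(s) = s^2 - 6s + 5 = (s - 5)(s - 1).
Roots (with multiplicity): 1, 5.

1, 5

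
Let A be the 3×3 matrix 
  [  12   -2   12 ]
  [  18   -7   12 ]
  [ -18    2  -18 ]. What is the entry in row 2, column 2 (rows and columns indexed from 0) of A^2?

Characteristic polynomial: λ^3 + 13λ^2 + 54λ + 72 = (λ + 3)(λ + 4)(λ + 6), so the eigenvalues are -6, -4, -3.
λ=-4: eigenvector (1, 2, -1).
λ=-6: eigenvector (-2, 0, 3).
λ=-3: eigenvector (-2, -3, 2).
P = [[1, -2, -2], [2, 0, -3], [-1, 3, 2]], D = diag(-4, -6, -3), P⁻¹ = [[-9, 2, -6], [1, 0, 1], [-6, 1, -4]].
A² = P·diag(16, 36, 9)·P⁻¹ = [[-108, 14, -96], [-126, 37, -84], [144, -14, 132]].
The requested entry is 132.

132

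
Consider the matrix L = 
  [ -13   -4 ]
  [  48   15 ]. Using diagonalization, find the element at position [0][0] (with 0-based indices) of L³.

Characteristic polynomial: λ^2 - 2λ - 3 = (λ - 3)(λ + 1), so the eigenvalues are -1, 3.
λ=-1: eigenvector (1, -3).
λ=3: eigenvector (1, -4).
P = [[1, 1], [-3, -4]], D = diag(-1, 3), P⁻¹ = [[4, 1], [-3, -1]].
L³ = P·diag(-1, 27)·P⁻¹ = [[-85, -28], [336, 111]].
The requested entry is -85.

-85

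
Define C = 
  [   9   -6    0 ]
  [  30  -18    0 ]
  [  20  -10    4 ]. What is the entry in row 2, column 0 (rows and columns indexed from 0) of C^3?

Characteristic polynomial: r^3 + 5r^2 - 18r - 72 = (r - 4)(r + 3)(r + 6), so the eigenvalues are -6, -3, 4.
r=-3: eigenvector (1, 2, 0).
r=-6: eigenvector (2, 5, 1).
r=4: eigenvector (0, 0, 1).
P = [[1, 2, 0], [2, 5, 0], [0, 1, 1]], D = diag(-3, -6, 4), P⁻¹ = [[5, -2, 0], [-2, 1, 0], [2, -1, 1]].
C³ = P·diag(-27, -216, 64)·P⁻¹ = [[729, -378, 0], [1890, -972, 0], [560, -280, 64]].
The requested entry is 560.

560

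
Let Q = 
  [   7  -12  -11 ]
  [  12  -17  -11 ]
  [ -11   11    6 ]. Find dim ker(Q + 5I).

1

Q + 5I = [[12, -12, -11], [12, -12, -11], [-11, 11, 11]].
This matrix has rank 2, so its null space has dimension 3 − 2 = 1.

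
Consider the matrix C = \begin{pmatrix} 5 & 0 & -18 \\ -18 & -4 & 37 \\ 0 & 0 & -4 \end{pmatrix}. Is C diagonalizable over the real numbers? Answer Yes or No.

No

Characteristic polynomial: p(t) = t^3 + 3t^2 - 24t - 80 = (t - 5)(t + 4)^2.
t = -4 has algebraic multiplicity 2; rank(C + 4I) = 2, so geometric multiplicity = 1.
Geometric multiplicity < algebraic multiplicity, so C is not diagonalizable.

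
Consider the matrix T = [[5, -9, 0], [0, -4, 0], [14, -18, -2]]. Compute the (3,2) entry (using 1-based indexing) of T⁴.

-738

Characteristic polynomial: μ^3 + μ^2 - 22μ - 40 = (μ - 5)(μ + 2)(μ + 4), so the eigenvalues are -4, -2, 5.
μ=5: eigenvector (1, 0, 2).
μ=-4: eigenvector (1, 1, 2).
μ=-2: eigenvector (0, 0, 1).
P = [[1, 1, 0], [0, 1, 0], [2, 2, 1]], D = diag(5, -4, -2), P⁻¹ = [[1, -1, 0], [0, 1, 0], [-2, 0, 1]].
T⁴ = P·diag(625, 256, 16)·P⁻¹ = [[625, -369, 0], [0, 256, 0], [1218, -738, 16]].
The requested entry is -738.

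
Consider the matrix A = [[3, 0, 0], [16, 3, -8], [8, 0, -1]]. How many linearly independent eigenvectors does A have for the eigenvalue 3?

2

A − 3I = [[0, 0, 0], [16, 0, -8], [8, 0, -4]].
This matrix has rank 1, so its null space has dimension 3 − 1 = 2.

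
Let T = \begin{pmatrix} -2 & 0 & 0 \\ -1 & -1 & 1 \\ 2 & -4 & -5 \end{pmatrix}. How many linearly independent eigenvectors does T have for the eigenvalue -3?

1

T + 3I = [[1, 0, 0], [-1, 2, 1], [2, -4, -2]].
This matrix has rank 2, so its null space has dimension 3 − 2 = 1.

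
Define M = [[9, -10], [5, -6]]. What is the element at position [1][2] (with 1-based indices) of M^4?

-510

Characteristic polynomial: μ^2 - 3μ - 4 = (μ - 4)(μ + 1), so the eigenvalues are -1, 4.
μ=4: eigenvector (2, 1).
μ=-1: eigenvector (-1, -1).
P = [[2, -1], [1, -1]], D = diag(4, -1), P⁻¹ = [[1, -1], [1, -2]].
M⁴ = P·diag(256, 1)·P⁻¹ = [[511, -510], [255, -254]].
The requested entry is -510.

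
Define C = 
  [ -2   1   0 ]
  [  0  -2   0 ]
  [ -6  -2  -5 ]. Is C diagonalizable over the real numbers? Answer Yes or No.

No

Characteristic polynomial: p(s) = s^3 + 9s^2 + 24s + 20 = (s + 2)^2(s + 5).
s = -2 has algebraic multiplicity 2; rank(C + 2I) = 2, so geometric multiplicity = 1.
Geometric multiplicity < algebraic multiplicity, so C is not diagonalizable.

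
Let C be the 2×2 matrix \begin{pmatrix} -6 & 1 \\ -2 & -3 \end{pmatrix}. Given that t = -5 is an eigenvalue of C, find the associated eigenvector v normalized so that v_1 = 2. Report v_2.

2

C + 5I = [[-1, 1], [-2, 2]].
Solving (C + 5I)v = 0 gives the eigenspace spanned by (2, 2).
With v_1 = 2, v = (2, 2), so v_2 = 2.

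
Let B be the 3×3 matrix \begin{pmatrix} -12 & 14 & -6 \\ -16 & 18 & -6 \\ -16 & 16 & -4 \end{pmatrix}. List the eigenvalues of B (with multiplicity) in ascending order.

-4, 2, 4

Characteristic polynomial: p(t) = t^3 - 2t^2 - 16t + 32 = (t - 4)(t - 2)(t + 4).
Roots (with multiplicity): -4, 2, 4.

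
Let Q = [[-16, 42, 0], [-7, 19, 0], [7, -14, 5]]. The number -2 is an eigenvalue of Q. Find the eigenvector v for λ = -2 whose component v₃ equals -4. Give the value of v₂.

4

Q + 2I = [[-14, 42, 0], [-7, 21, 0], [7, -14, 7]].
Solving (Q + 2I)v = 0 gives the eigenspace spanned by (12, 4, -4).
With v₃ = -4, v = (12, 4, -4), so v₂ = 4.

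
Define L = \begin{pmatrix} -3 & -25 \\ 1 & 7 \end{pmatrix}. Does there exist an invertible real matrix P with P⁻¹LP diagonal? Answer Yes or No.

No

Characteristic polynomial: p(s) = s^2 - 4s + 4 = (s - 2)^2.
s = 2 has algebraic multiplicity 2; rank(L − 2I) = 1, so geometric multiplicity = 1.
Geometric multiplicity < algebraic multiplicity, so L is not diagonalizable.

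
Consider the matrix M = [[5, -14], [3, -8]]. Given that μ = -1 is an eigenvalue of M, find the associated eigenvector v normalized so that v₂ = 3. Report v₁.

7

M + 1I = [[6, -14], [3, -7]].
Solving (M + 1I)v = 0 gives the eigenspace spanned by (7, 3).
With v₂ = 3, v = (7, 3), so v₁ = 7.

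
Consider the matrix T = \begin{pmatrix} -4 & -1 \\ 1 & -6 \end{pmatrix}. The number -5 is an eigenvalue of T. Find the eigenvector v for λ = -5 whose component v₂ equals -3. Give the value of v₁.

T + 5I = [[1, -1], [1, -1]].
Solving (T + 5I)v = 0 gives the eigenspace spanned by (-3, -3).
With v₂ = -3, v = (-3, -3), so v₁ = -3.

-3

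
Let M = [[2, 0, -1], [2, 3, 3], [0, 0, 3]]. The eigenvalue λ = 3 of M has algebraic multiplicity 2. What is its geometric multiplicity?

1

M − 3I = [[-1, 0, -1], [2, 0, 3], [0, 0, 0]].
This matrix has rank 2, so its null space has dimension 3 − 2 = 1.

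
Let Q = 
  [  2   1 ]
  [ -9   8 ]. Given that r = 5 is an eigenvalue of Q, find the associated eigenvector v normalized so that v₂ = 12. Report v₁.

Q − 5I = [[-3, 1], [-9, 3]].
Solving (Q − 5I)v = 0 gives the eigenspace spanned by (4, 12).
With v₂ = 12, v = (4, 12), so v₁ = 4.

4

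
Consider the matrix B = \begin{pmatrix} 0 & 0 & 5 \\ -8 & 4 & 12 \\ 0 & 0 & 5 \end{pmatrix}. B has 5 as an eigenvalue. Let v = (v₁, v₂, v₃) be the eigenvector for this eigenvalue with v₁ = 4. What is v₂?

B − 5I = [[-5, 0, 5], [-8, -1, 12], [0, 0, 0]].
Solving (B − 5I)v = 0 gives the eigenspace spanned by (4, 16, 4).
With v₁ = 4, v = (4, 16, 4), so v₂ = 16.

16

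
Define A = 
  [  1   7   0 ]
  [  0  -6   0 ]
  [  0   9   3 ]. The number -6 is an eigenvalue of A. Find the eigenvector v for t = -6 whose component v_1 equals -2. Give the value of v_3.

A + 6I = [[7, 7, 0], [0, 0, 0], [0, 9, 9]].
Solving (A + 6I)v = 0 gives the eigenspace spanned by (-2, 2, -2).
With v_1 = -2, v = (-2, 2, -2), so v_3 = -2.

-2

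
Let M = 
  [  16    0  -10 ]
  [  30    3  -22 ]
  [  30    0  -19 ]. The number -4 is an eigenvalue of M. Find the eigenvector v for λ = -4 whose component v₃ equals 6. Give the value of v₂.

M + 4I = [[20, 0, -10], [30, 7, -22], [30, 0, -15]].
Solving (M + 4I)v = 0 gives the eigenspace spanned by (3, 6, 6).
With v₃ = 6, v = (3, 6, 6), so v₂ = 6.

6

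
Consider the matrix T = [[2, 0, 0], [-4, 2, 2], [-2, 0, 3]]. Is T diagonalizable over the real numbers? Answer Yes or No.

Yes

Characteristic polynomial: p(λ) = λ^3 - 7λ^2 + 16λ - 12 = (λ - 3)(λ - 2)^2.
λ = 2 has algebraic multiplicity 2; rank(T − 2I) = 1, so geometric multiplicity = 2.
Every eigenvalue has geometric = algebraic multiplicity, so T is diagonalizable.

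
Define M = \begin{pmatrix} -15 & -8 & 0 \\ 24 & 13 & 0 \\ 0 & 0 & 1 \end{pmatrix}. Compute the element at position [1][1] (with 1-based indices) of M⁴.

Characteristic polynomial: s^3 + s^2 - 5s + 3 = (s - 1)^2(s + 3), so the eigenvalues are -3, 1, 1.
s=1: eigenvector (1, -2, 0).
s=-3: eigenvector (2, -3, 0).
s=1: eigenvector (0, 0, 1).
P = [[1, 2, 0], [-2, -3, 0], [0, 0, 1]], D = diag(1, -3, 1), P⁻¹ = [[-3, -2, 0], [2, 1, 0], [0, 0, 1]].
M⁴ = P·diag(1, 81, 1)·P⁻¹ = [[321, 160, 0], [-480, -239, 0], [0, 0, 1]].
The requested entry is 321.

321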